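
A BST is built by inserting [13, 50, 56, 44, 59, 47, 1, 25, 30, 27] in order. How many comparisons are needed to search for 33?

Search path for 33: 13 -> 50 -> 44 -> 25 -> 30
Found: False
Comparisons: 5


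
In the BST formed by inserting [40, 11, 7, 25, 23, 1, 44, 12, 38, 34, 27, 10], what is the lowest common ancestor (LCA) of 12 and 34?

Tree insertion order: [40, 11, 7, 25, 23, 1, 44, 12, 38, 34, 27, 10]
Tree (level-order array): [40, 11, 44, 7, 25, None, None, 1, 10, 23, 38, None, None, None, None, 12, None, 34, None, None, None, 27]
In a BST, the LCA of p=12, q=34 is the first node v on the
root-to-leaf path with p <= v <= q (go left if both < v, right if both > v).
Walk from root:
  at 40: both 12 and 34 < 40, go left
  at 11: both 12 and 34 > 11, go right
  at 25: 12 <= 25 <= 34, this is the LCA
LCA = 25


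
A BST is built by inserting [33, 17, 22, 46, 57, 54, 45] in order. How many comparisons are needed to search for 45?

Search path for 45: 33 -> 46 -> 45
Found: True
Comparisons: 3


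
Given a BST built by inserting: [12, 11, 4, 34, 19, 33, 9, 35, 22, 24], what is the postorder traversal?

Tree insertion order: [12, 11, 4, 34, 19, 33, 9, 35, 22, 24]
Tree (level-order array): [12, 11, 34, 4, None, 19, 35, None, 9, None, 33, None, None, None, None, 22, None, None, 24]
Postorder traversal: [9, 4, 11, 24, 22, 33, 19, 35, 34, 12]


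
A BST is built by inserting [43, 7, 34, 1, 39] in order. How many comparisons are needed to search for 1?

Search path for 1: 43 -> 7 -> 1
Found: True
Comparisons: 3


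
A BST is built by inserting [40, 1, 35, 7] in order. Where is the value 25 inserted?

Starting tree (level order): [40, 1, None, None, 35, 7]
Insertion path: 40 -> 1 -> 35 -> 7
Result: insert 25 as right child of 7
Final tree (level order): [40, 1, None, None, 35, 7, None, None, 25]


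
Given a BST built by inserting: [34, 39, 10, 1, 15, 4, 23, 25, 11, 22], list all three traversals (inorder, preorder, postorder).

Tree insertion order: [34, 39, 10, 1, 15, 4, 23, 25, 11, 22]
Tree (level-order array): [34, 10, 39, 1, 15, None, None, None, 4, 11, 23, None, None, None, None, 22, 25]
Inorder (L, root, R): [1, 4, 10, 11, 15, 22, 23, 25, 34, 39]
Preorder (root, L, R): [34, 10, 1, 4, 15, 11, 23, 22, 25, 39]
Postorder (L, R, root): [4, 1, 11, 22, 25, 23, 15, 10, 39, 34]


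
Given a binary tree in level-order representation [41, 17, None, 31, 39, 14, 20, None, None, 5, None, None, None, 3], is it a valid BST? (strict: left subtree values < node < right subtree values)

Level-order array: [41, 17, None, 31, 39, 14, 20, None, None, 5, None, None, None, 3]
Validate using subtree bounds (lo, hi): at each node, require lo < value < hi,
then recurse left with hi=value and right with lo=value.
Preorder trace (stopping at first violation):
  at node 41 with bounds (-inf, +inf): OK
  at node 17 with bounds (-inf, 41): OK
  at node 31 with bounds (-inf, 17): VIOLATION
Node 31 violates its bound: not (-inf < 31 < 17).
Result: Not a valid BST


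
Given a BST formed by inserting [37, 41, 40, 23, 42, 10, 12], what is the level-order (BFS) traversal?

Tree insertion order: [37, 41, 40, 23, 42, 10, 12]
Tree (level-order array): [37, 23, 41, 10, None, 40, 42, None, 12]
BFS from the root, enqueuing left then right child of each popped node:
  queue [37] -> pop 37, enqueue [23, 41], visited so far: [37]
  queue [23, 41] -> pop 23, enqueue [10], visited so far: [37, 23]
  queue [41, 10] -> pop 41, enqueue [40, 42], visited so far: [37, 23, 41]
  queue [10, 40, 42] -> pop 10, enqueue [12], visited so far: [37, 23, 41, 10]
  queue [40, 42, 12] -> pop 40, enqueue [none], visited so far: [37, 23, 41, 10, 40]
  queue [42, 12] -> pop 42, enqueue [none], visited so far: [37, 23, 41, 10, 40, 42]
  queue [12] -> pop 12, enqueue [none], visited so far: [37, 23, 41, 10, 40, 42, 12]
Result: [37, 23, 41, 10, 40, 42, 12]


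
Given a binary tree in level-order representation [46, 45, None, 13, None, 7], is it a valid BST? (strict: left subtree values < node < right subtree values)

Level-order array: [46, 45, None, 13, None, 7]
Validate using subtree bounds (lo, hi): at each node, require lo < value < hi,
then recurse left with hi=value and right with lo=value.
Preorder trace (stopping at first violation):
  at node 46 with bounds (-inf, +inf): OK
  at node 45 with bounds (-inf, 46): OK
  at node 13 with bounds (-inf, 45): OK
  at node 7 with bounds (-inf, 13): OK
No violation found at any node.
Result: Valid BST


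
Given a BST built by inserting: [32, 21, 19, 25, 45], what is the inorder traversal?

Tree insertion order: [32, 21, 19, 25, 45]
Tree (level-order array): [32, 21, 45, 19, 25]
Inorder traversal: [19, 21, 25, 32, 45]


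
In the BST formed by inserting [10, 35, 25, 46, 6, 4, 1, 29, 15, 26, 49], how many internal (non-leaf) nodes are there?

Tree built from: [10, 35, 25, 46, 6, 4, 1, 29, 15, 26, 49]
Tree (level-order array): [10, 6, 35, 4, None, 25, 46, 1, None, 15, 29, None, 49, None, None, None, None, 26]
Rule: An internal node has at least one child.
Per-node child counts:
  node 10: 2 child(ren)
  node 6: 1 child(ren)
  node 4: 1 child(ren)
  node 1: 0 child(ren)
  node 35: 2 child(ren)
  node 25: 2 child(ren)
  node 15: 0 child(ren)
  node 29: 1 child(ren)
  node 26: 0 child(ren)
  node 46: 1 child(ren)
  node 49: 0 child(ren)
Matching nodes: [10, 6, 4, 35, 25, 29, 46]
Count of internal (non-leaf) nodes: 7


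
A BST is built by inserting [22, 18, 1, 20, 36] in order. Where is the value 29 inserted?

Starting tree (level order): [22, 18, 36, 1, 20]
Insertion path: 22 -> 36
Result: insert 29 as left child of 36
Final tree (level order): [22, 18, 36, 1, 20, 29]


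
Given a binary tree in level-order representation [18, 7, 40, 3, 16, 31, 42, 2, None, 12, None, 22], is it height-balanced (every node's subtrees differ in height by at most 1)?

Tree (level-order array): [18, 7, 40, 3, 16, 31, 42, 2, None, 12, None, 22]
Definition: a tree is height-balanced if, at every node, |h(left) - h(right)| <= 1 (empty subtree has height -1).
Bottom-up per-node check:
  node 2: h_left=-1, h_right=-1, diff=0 [OK], height=0
  node 3: h_left=0, h_right=-1, diff=1 [OK], height=1
  node 12: h_left=-1, h_right=-1, diff=0 [OK], height=0
  node 16: h_left=0, h_right=-1, diff=1 [OK], height=1
  node 7: h_left=1, h_right=1, diff=0 [OK], height=2
  node 22: h_left=-1, h_right=-1, diff=0 [OK], height=0
  node 31: h_left=0, h_right=-1, diff=1 [OK], height=1
  node 42: h_left=-1, h_right=-1, diff=0 [OK], height=0
  node 40: h_left=1, h_right=0, diff=1 [OK], height=2
  node 18: h_left=2, h_right=2, diff=0 [OK], height=3
All nodes satisfy the balance condition.
Result: Balanced


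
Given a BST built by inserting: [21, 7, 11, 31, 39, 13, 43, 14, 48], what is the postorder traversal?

Tree insertion order: [21, 7, 11, 31, 39, 13, 43, 14, 48]
Tree (level-order array): [21, 7, 31, None, 11, None, 39, None, 13, None, 43, None, 14, None, 48]
Postorder traversal: [14, 13, 11, 7, 48, 43, 39, 31, 21]


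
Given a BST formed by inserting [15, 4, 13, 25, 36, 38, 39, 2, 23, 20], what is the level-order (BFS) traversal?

Tree insertion order: [15, 4, 13, 25, 36, 38, 39, 2, 23, 20]
Tree (level-order array): [15, 4, 25, 2, 13, 23, 36, None, None, None, None, 20, None, None, 38, None, None, None, 39]
BFS from the root, enqueuing left then right child of each popped node:
  queue [15] -> pop 15, enqueue [4, 25], visited so far: [15]
  queue [4, 25] -> pop 4, enqueue [2, 13], visited so far: [15, 4]
  queue [25, 2, 13] -> pop 25, enqueue [23, 36], visited so far: [15, 4, 25]
  queue [2, 13, 23, 36] -> pop 2, enqueue [none], visited so far: [15, 4, 25, 2]
  queue [13, 23, 36] -> pop 13, enqueue [none], visited so far: [15, 4, 25, 2, 13]
  queue [23, 36] -> pop 23, enqueue [20], visited so far: [15, 4, 25, 2, 13, 23]
  queue [36, 20] -> pop 36, enqueue [38], visited so far: [15, 4, 25, 2, 13, 23, 36]
  queue [20, 38] -> pop 20, enqueue [none], visited so far: [15, 4, 25, 2, 13, 23, 36, 20]
  queue [38] -> pop 38, enqueue [39], visited so far: [15, 4, 25, 2, 13, 23, 36, 20, 38]
  queue [39] -> pop 39, enqueue [none], visited so far: [15, 4, 25, 2, 13, 23, 36, 20, 38, 39]
Result: [15, 4, 25, 2, 13, 23, 36, 20, 38, 39]


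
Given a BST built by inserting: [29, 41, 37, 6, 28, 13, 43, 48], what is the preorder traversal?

Tree insertion order: [29, 41, 37, 6, 28, 13, 43, 48]
Tree (level-order array): [29, 6, 41, None, 28, 37, 43, 13, None, None, None, None, 48]
Preorder traversal: [29, 6, 28, 13, 41, 37, 43, 48]


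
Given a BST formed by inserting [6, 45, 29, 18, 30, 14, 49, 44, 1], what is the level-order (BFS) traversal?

Tree insertion order: [6, 45, 29, 18, 30, 14, 49, 44, 1]
Tree (level-order array): [6, 1, 45, None, None, 29, 49, 18, 30, None, None, 14, None, None, 44]
BFS from the root, enqueuing left then right child of each popped node:
  queue [6] -> pop 6, enqueue [1, 45], visited so far: [6]
  queue [1, 45] -> pop 1, enqueue [none], visited so far: [6, 1]
  queue [45] -> pop 45, enqueue [29, 49], visited so far: [6, 1, 45]
  queue [29, 49] -> pop 29, enqueue [18, 30], visited so far: [6, 1, 45, 29]
  queue [49, 18, 30] -> pop 49, enqueue [none], visited so far: [6, 1, 45, 29, 49]
  queue [18, 30] -> pop 18, enqueue [14], visited so far: [6, 1, 45, 29, 49, 18]
  queue [30, 14] -> pop 30, enqueue [44], visited so far: [6, 1, 45, 29, 49, 18, 30]
  queue [14, 44] -> pop 14, enqueue [none], visited so far: [6, 1, 45, 29, 49, 18, 30, 14]
  queue [44] -> pop 44, enqueue [none], visited so far: [6, 1, 45, 29, 49, 18, 30, 14, 44]
Result: [6, 1, 45, 29, 49, 18, 30, 14, 44]


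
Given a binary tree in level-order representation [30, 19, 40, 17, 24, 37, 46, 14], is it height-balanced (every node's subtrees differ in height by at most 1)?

Tree (level-order array): [30, 19, 40, 17, 24, 37, 46, 14]
Definition: a tree is height-balanced if, at every node, |h(left) - h(right)| <= 1 (empty subtree has height -1).
Bottom-up per-node check:
  node 14: h_left=-1, h_right=-1, diff=0 [OK], height=0
  node 17: h_left=0, h_right=-1, diff=1 [OK], height=1
  node 24: h_left=-1, h_right=-1, diff=0 [OK], height=0
  node 19: h_left=1, h_right=0, diff=1 [OK], height=2
  node 37: h_left=-1, h_right=-1, diff=0 [OK], height=0
  node 46: h_left=-1, h_right=-1, diff=0 [OK], height=0
  node 40: h_left=0, h_right=0, diff=0 [OK], height=1
  node 30: h_left=2, h_right=1, diff=1 [OK], height=3
All nodes satisfy the balance condition.
Result: Balanced


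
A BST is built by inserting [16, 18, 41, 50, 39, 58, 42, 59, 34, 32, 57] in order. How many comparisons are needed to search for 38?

Search path for 38: 16 -> 18 -> 41 -> 39 -> 34
Found: False
Comparisons: 5


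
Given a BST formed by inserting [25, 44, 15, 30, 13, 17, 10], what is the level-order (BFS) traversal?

Tree insertion order: [25, 44, 15, 30, 13, 17, 10]
Tree (level-order array): [25, 15, 44, 13, 17, 30, None, 10]
BFS from the root, enqueuing left then right child of each popped node:
  queue [25] -> pop 25, enqueue [15, 44], visited so far: [25]
  queue [15, 44] -> pop 15, enqueue [13, 17], visited so far: [25, 15]
  queue [44, 13, 17] -> pop 44, enqueue [30], visited so far: [25, 15, 44]
  queue [13, 17, 30] -> pop 13, enqueue [10], visited so far: [25, 15, 44, 13]
  queue [17, 30, 10] -> pop 17, enqueue [none], visited so far: [25, 15, 44, 13, 17]
  queue [30, 10] -> pop 30, enqueue [none], visited so far: [25, 15, 44, 13, 17, 30]
  queue [10] -> pop 10, enqueue [none], visited so far: [25, 15, 44, 13, 17, 30, 10]
Result: [25, 15, 44, 13, 17, 30, 10]


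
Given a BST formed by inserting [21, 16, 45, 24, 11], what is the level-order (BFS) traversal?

Tree insertion order: [21, 16, 45, 24, 11]
Tree (level-order array): [21, 16, 45, 11, None, 24]
BFS from the root, enqueuing left then right child of each popped node:
  queue [21] -> pop 21, enqueue [16, 45], visited so far: [21]
  queue [16, 45] -> pop 16, enqueue [11], visited so far: [21, 16]
  queue [45, 11] -> pop 45, enqueue [24], visited so far: [21, 16, 45]
  queue [11, 24] -> pop 11, enqueue [none], visited so far: [21, 16, 45, 11]
  queue [24] -> pop 24, enqueue [none], visited so far: [21, 16, 45, 11, 24]
Result: [21, 16, 45, 11, 24]


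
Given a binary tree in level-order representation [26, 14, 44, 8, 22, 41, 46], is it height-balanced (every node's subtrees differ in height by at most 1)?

Tree (level-order array): [26, 14, 44, 8, 22, 41, 46]
Definition: a tree is height-balanced if, at every node, |h(left) - h(right)| <= 1 (empty subtree has height -1).
Bottom-up per-node check:
  node 8: h_left=-1, h_right=-1, diff=0 [OK], height=0
  node 22: h_left=-1, h_right=-1, diff=0 [OK], height=0
  node 14: h_left=0, h_right=0, diff=0 [OK], height=1
  node 41: h_left=-1, h_right=-1, diff=0 [OK], height=0
  node 46: h_left=-1, h_right=-1, diff=0 [OK], height=0
  node 44: h_left=0, h_right=0, diff=0 [OK], height=1
  node 26: h_left=1, h_right=1, diff=0 [OK], height=2
All nodes satisfy the balance condition.
Result: Balanced


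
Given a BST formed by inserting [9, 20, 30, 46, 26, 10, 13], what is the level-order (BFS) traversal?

Tree insertion order: [9, 20, 30, 46, 26, 10, 13]
Tree (level-order array): [9, None, 20, 10, 30, None, 13, 26, 46]
BFS from the root, enqueuing left then right child of each popped node:
  queue [9] -> pop 9, enqueue [20], visited so far: [9]
  queue [20] -> pop 20, enqueue [10, 30], visited so far: [9, 20]
  queue [10, 30] -> pop 10, enqueue [13], visited so far: [9, 20, 10]
  queue [30, 13] -> pop 30, enqueue [26, 46], visited so far: [9, 20, 10, 30]
  queue [13, 26, 46] -> pop 13, enqueue [none], visited so far: [9, 20, 10, 30, 13]
  queue [26, 46] -> pop 26, enqueue [none], visited so far: [9, 20, 10, 30, 13, 26]
  queue [46] -> pop 46, enqueue [none], visited so far: [9, 20, 10, 30, 13, 26, 46]
Result: [9, 20, 10, 30, 13, 26, 46]


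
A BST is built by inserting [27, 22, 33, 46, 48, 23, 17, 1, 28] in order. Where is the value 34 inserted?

Starting tree (level order): [27, 22, 33, 17, 23, 28, 46, 1, None, None, None, None, None, None, 48]
Insertion path: 27 -> 33 -> 46
Result: insert 34 as left child of 46
Final tree (level order): [27, 22, 33, 17, 23, 28, 46, 1, None, None, None, None, None, 34, 48]


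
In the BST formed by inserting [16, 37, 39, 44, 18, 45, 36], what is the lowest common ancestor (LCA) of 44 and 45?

Tree insertion order: [16, 37, 39, 44, 18, 45, 36]
Tree (level-order array): [16, None, 37, 18, 39, None, 36, None, 44, None, None, None, 45]
In a BST, the LCA of p=44, q=45 is the first node v on the
root-to-leaf path with p <= v <= q (go left if both < v, right if both > v).
Walk from root:
  at 16: both 44 and 45 > 16, go right
  at 37: both 44 and 45 > 37, go right
  at 39: both 44 and 45 > 39, go right
  at 44: 44 <= 44 <= 45, this is the LCA
LCA = 44


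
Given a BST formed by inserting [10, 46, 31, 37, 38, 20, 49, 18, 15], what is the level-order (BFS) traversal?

Tree insertion order: [10, 46, 31, 37, 38, 20, 49, 18, 15]
Tree (level-order array): [10, None, 46, 31, 49, 20, 37, None, None, 18, None, None, 38, 15]
BFS from the root, enqueuing left then right child of each popped node:
  queue [10] -> pop 10, enqueue [46], visited so far: [10]
  queue [46] -> pop 46, enqueue [31, 49], visited so far: [10, 46]
  queue [31, 49] -> pop 31, enqueue [20, 37], visited so far: [10, 46, 31]
  queue [49, 20, 37] -> pop 49, enqueue [none], visited so far: [10, 46, 31, 49]
  queue [20, 37] -> pop 20, enqueue [18], visited so far: [10, 46, 31, 49, 20]
  queue [37, 18] -> pop 37, enqueue [38], visited so far: [10, 46, 31, 49, 20, 37]
  queue [18, 38] -> pop 18, enqueue [15], visited so far: [10, 46, 31, 49, 20, 37, 18]
  queue [38, 15] -> pop 38, enqueue [none], visited so far: [10, 46, 31, 49, 20, 37, 18, 38]
  queue [15] -> pop 15, enqueue [none], visited so far: [10, 46, 31, 49, 20, 37, 18, 38, 15]
Result: [10, 46, 31, 49, 20, 37, 18, 38, 15]


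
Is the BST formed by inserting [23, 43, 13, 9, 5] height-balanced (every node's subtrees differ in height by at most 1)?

Tree (level-order array): [23, 13, 43, 9, None, None, None, 5]
Definition: a tree is height-balanced if, at every node, |h(left) - h(right)| <= 1 (empty subtree has height -1).
Bottom-up per-node check:
  node 5: h_left=-1, h_right=-1, diff=0 [OK], height=0
  node 9: h_left=0, h_right=-1, diff=1 [OK], height=1
  node 13: h_left=1, h_right=-1, diff=2 [FAIL (|1--1|=2 > 1)], height=2
  node 43: h_left=-1, h_right=-1, diff=0 [OK], height=0
  node 23: h_left=2, h_right=0, diff=2 [FAIL (|2-0|=2 > 1)], height=3
Node 13 violates the condition: |1 - -1| = 2 > 1.
Result: Not balanced


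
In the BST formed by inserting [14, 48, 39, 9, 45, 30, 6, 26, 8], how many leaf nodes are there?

Tree built from: [14, 48, 39, 9, 45, 30, 6, 26, 8]
Tree (level-order array): [14, 9, 48, 6, None, 39, None, None, 8, 30, 45, None, None, 26]
Rule: A leaf has 0 children.
Per-node child counts:
  node 14: 2 child(ren)
  node 9: 1 child(ren)
  node 6: 1 child(ren)
  node 8: 0 child(ren)
  node 48: 1 child(ren)
  node 39: 2 child(ren)
  node 30: 1 child(ren)
  node 26: 0 child(ren)
  node 45: 0 child(ren)
Matching nodes: [8, 26, 45]
Count of leaf nodes: 3


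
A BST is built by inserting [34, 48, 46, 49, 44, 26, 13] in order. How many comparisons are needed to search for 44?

Search path for 44: 34 -> 48 -> 46 -> 44
Found: True
Comparisons: 4


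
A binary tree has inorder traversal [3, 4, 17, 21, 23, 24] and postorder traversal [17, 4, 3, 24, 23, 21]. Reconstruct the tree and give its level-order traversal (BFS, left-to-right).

Inorder:   [3, 4, 17, 21, 23, 24]
Postorder: [17, 4, 3, 24, 23, 21]
Algorithm: postorder visits root last, so walk postorder right-to-left;
each value is the root of the current inorder slice — split it at that
value, recurse on the right subtree first, then the left.
Recursive splits:
  root=21; inorder splits into left=[3, 4, 17], right=[23, 24]
  root=23; inorder splits into left=[], right=[24]
  root=24; inorder splits into left=[], right=[]
  root=3; inorder splits into left=[], right=[4, 17]
  root=4; inorder splits into left=[], right=[17]
  root=17; inorder splits into left=[], right=[]
Reconstructed level-order: [21, 3, 23, 4, 24, 17]


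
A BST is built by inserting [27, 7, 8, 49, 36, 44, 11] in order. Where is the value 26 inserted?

Starting tree (level order): [27, 7, 49, None, 8, 36, None, None, 11, None, 44]
Insertion path: 27 -> 7 -> 8 -> 11
Result: insert 26 as right child of 11
Final tree (level order): [27, 7, 49, None, 8, 36, None, None, 11, None, 44, None, 26]


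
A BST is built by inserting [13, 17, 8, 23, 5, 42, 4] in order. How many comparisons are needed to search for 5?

Search path for 5: 13 -> 8 -> 5
Found: True
Comparisons: 3


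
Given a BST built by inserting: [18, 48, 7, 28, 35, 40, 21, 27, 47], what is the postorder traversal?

Tree insertion order: [18, 48, 7, 28, 35, 40, 21, 27, 47]
Tree (level-order array): [18, 7, 48, None, None, 28, None, 21, 35, None, 27, None, 40, None, None, None, 47]
Postorder traversal: [7, 27, 21, 47, 40, 35, 28, 48, 18]


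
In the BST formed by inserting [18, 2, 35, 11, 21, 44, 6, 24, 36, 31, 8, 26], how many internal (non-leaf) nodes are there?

Tree built from: [18, 2, 35, 11, 21, 44, 6, 24, 36, 31, 8, 26]
Tree (level-order array): [18, 2, 35, None, 11, 21, 44, 6, None, None, 24, 36, None, None, 8, None, 31, None, None, None, None, 26]
Rule: An internal node has at least one child.
Per-node child counts:
  node 18: 2 child(ren)
  node 2: 1 child(ren)
  node 11: 1 child(ren)
  node 6: 1 child(ren)
  node 8: 0 child(ren)
  node 35: 2 child(ren)
  node 21: 1 child(ren)
  node 24: 1 child(ren)
  node 31: 1 child(ren)
  node 26: 0 child(ren)
  node 44: 1 child(ren)
  node 36: 0 child(ren)
Matching nodes: [18, 2, 11, 6, 35, 21, 24, 31, 44]
Count of internal (non-leaf) nodes: 9


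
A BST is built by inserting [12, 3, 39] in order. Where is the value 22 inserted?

Starting tree (level order): [12, 3, 39]
Insertion path: 12 -> 39
Result: insert 22 as left child of 39
Final tree (level order): [12, 3, 39, None, None, 22]


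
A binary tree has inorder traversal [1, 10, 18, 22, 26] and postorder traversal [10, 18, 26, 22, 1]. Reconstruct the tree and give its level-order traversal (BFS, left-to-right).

Inorder:   [1, 10, 18, 22, 26]
Postorder: [10, 18, 26, 22, 1]
Algorithm: postorder visits root last, so walk postorder right-to-left;
each value is the root of the current inorder slice — split it at that
value, recurse on the right subtree first, then the left.
Recursive splits:
  root=1; inorder splits into left=[], right=[10, 18, 22, 26]
  root=22; inorder splits into left=[10, 18], right=[26]
  root=26; inorder splits into left=[], right=[]
  root=18; inorder splits into left=[10], right=[]
  root=10; inorder splits into left=[], right=[]
Reconstructed level-order: [1, 22, 18, 26, 10]


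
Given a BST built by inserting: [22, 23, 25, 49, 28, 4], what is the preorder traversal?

Tree insertion order: [22, 23, 25, 49, 28, 4]
Tree (level-order array): [22, 4, 23, None, None, None, 25, None, 49, 28]
Preorder traversal: [22, 4, 23, 25, 49, 28]


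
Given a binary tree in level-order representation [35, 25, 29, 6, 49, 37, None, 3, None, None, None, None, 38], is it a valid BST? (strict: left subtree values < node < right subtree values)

Level-order array: [35, 25, 29, 6, 49, 37, None, 3, None, None, None, None, 38]
Validate using subtree bounds (lo, hi): at each node, require lo < value < hi,
then recurse left with hi=value and right with lo=value.
Preorder trace (stopping at first violation):
  at node 35 with bounds (-inf, +inf): OK
  at node 25 with bounds (-inf, 35): OK
  at node 6 with bounds (-inf, 25): OK
  at node 3 with bounds (-inf, 6): OK
  at node 49 with bounds (25, 35): VIOLATION
Node 49 violates its bound: not (25 < 49 < 35).
Result: Not a valid BST


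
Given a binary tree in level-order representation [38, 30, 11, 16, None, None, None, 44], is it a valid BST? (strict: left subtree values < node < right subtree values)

Level-order array: [38, 30, 11, 16, None, None, None, 44]
Validate using subtree bounds (lo, hi): at each node, require lo < value < hi,
then recurse left with hi=value and right with lo=value.
Preorder trace (stopping at first violation):
  at node 38 with bounds (-inf, +inf): OK
  at node 30 with bounds (-inf, 38): OK
  at node 16 with bounds (-inf, 30): OK
  at node 44 with bounds (-inf, 16): VIOLATION
Node 44 violates its bound: not (-inf < 44 < 16).
Result: Not a valid BST


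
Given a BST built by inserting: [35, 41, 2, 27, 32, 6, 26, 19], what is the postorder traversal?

Tree insertion order: [35, 41, 2, 27, 32, 6, 26, 19]
Tree (level-order array): [35, 2, 41, None, 27, None, None, 6, 32, None, 26, None, None, 19]
Postorder traversal: [19, 26, 6, 32, 27, 2, 41, 35]


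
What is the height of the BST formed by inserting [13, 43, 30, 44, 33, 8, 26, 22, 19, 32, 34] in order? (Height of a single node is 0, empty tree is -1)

Insertion order: [13, 43, 30, 44, 33, 8, 26, 22, 19, 32, 34]
Tree (level-order array): [13, 8, 43, None, None, 30, 44, 26, 33, None, None, 22, None, 32, 34, 19]
Compute height bottom-up (empty subtree = -1):
  height(8) = 1 + max(-1, -1) = 0
  height(19) = 1 + max(-1, -1) = 0
  height(22) = 1 + max(0, -1) = 1
  height(26) = 1 + max(1, -1) = 2
  height(32) = 1 + max(-1, -1) = 0
  height(34) = 1 + max(-1, -1) = 0
  height(33) = 1 + max(0, 0) = 1
  height(30) = 1 + max(2, 1) = 3
  height(44) = 1 + max(-1, -1) = 0
  height(43) = 1 + max(3, 0) = 4
  height(13) = 1 + max(0, 4) = 5
Height = 5


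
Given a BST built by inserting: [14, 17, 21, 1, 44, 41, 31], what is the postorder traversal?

Tree insertion order: [14, 17, 21, 1, 44, 41, 31]
Tree (level-order array): [14, 1, 17, None, None, None, 21, None, 44, 41, None, 31]
Postorder traversal: [1, 31, 41, 44, 21, 17, 14]


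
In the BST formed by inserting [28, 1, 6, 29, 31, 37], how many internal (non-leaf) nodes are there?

Tree built from: [28, 1, 6, 29, 31, 37]
Tree (level-order array): [28, 1, 29, None, 6, None, 31, None, None, None, 37]
Rule: An internal node has at least one child.
Per-node child counts:
  node 28: 2 child(ren)
  node 1: 1 child(ren)
  node 6: 0 child(ren)
  node 29: 1 child(ren)
  node 31: 1 child(ren)
  node 37: 0 child(ren)
Matching nodes: [28, 1, 29, 31]
Count of internal (non-leaf) nodes: 4


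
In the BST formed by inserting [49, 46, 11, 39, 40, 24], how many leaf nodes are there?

Tree built from: [49, 46, 11, 39, 40, 24]
Tree (level-order array): [49, 46, None, 11, None, None, 39, 24, 40]
Rule: A leaf has 0 children.
Per-node child counts:
  node 49: 1 child(ren)
  node 46: 1 child(ren)
  node 11: 1 child(ren)
  node 39: 2 child(ren)
  node 24: 0 child(ren)
  node 40: 0 child(ren)
Matching nodes: [24, 40]
Count of leaf nodes: 2


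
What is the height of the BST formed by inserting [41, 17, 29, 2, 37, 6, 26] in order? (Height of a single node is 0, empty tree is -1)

Insertion order: [41, 17, 29, 2, 37, 6, 26]
Tree (level-order array): [41, 17, None, 2, 29, None, 6, 26, 37]
Compute height bottom-up (empty subtree = -1):
  height(6) = 1 + max(-1, -1) = 0
  height(2) = 1 + max(-1, 0) = 1
  height(26) = 1 + max(-1, -1) = 0
  height(37) = 1 + max(-1, -1) = 0
  height(29) = 1 + max(0, 0) = 1
  height(17) = 1 + max(1, 1) = 2
  height(41) = 1 + max(2, -1) = 3
Height = 3


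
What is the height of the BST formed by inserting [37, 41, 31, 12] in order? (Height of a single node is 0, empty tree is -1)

Insertion order: [37, 41, 31, 12]
Tree (level-order array): [37, 31, 41, 12]
Compute height bottom-up (empty subtree = -1):
  height(12) = 1 + max(-1, -1) = 0
  height(31) = 1 + max(0, -1) = 1
  height(41) = 1 + max(-1, -1) = 0
  height(37) = 1 + max(1, 0) = 2
Height = 2


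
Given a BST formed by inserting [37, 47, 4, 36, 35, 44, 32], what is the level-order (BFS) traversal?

Tree insertion order: [37, 47, 4, 36, 35, 44, 32]
Tree (level-order array): [37, 4, 47, None, 36, 44, None, 35, None, None, None, 32]
BFS from the root, enqueuing left then right child of each popped node:
  queue [37] -> pop 37, enqueue [4, 47], visited so far: [37]
  queue [4, 47] -> pop 4, enqueue [36], visited so far: [37, 4]
  queue [47, 36] -> pop 47, enqueue [44], visited so far: [37, 4, 47]
  queue [36, 44] -> pop 36, enqueue [35], visited so far: [37, 4, 47, 36]
  queue [44, 35] -> pop 44, enqueue [none], visited so far: [37, 4, 47, 36, 44]
  queue [35] -> pop 35, enqueue [32], visited so far: [37, 4, 47, 36, 44, 35]
  queue [32] -> pop 32, enqueue [none], visited so far: [37, 4, 47, 36, 44, 35, 32]
Result: [37, 4, 47, 36, 44, 35, 32]


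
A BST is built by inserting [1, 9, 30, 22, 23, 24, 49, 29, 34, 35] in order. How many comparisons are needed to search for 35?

Search path for 35: 1 -> 9 -> 30 -> 49 -> 34 -> 35
Found: True
Comparisons: 6


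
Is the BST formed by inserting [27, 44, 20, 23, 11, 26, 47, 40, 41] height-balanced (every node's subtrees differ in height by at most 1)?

Tree (level-order array): [27, 20, 44, 11, 23, 40, 47, None, None, None, 26, None, 41]
Definition: a tree is height-balanced if, at every node, |h(left) - h(right)| <= 1 (empty subtree has height -1).
Bottom-up per-node check:
  node 11: h_left=-1, h_right=-1, diff=0 [OK], height=0
  node 26: h_left=-1, h_right=-1, diff=0 [OK], height=0
  node 23: h_left=-1, h_right=0, diff=1 [OK], height=1
  node 20: h_left=0, h_right=1, diff=1 [OK], height=2
  node 41: h_left=-1, h_right=-1, diff=0 [OK], height=0
  node 40: h_left=-1, h_right=0, diff=1 [OK], height=1
  node 47: h_left=-1, h_right=-1, diff=0 [OK], height=0
  node 44: h_left=1, h_right=0, diff=1 [OK], height=2
  node 27: h_left=2, h_right=2, diff=0 [OK], height=3
All nodes satisfy the balance condition.
Result: Balanced


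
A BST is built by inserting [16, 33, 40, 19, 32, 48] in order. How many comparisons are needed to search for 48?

Search path for 48: 16 -> 33 -> 40 -> 48
Found: True
Comparisons: 4


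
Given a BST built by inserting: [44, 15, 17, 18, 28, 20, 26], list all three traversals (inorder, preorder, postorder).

Tree insertion order: [44, 15, 17, 18, 28, 20, 26]
Tree (level-order array): [44, 15, None, None, 17, None, 18, None, 28, 20, None, None, 26]
Inorder (L, root, R): [15, 17, 18, 20, 26, 28, 44]
Preorder (root, L, R): [44, 15, 17, 18, 28, 20, 26]
Postorder (L, R, root): [26, 20, 28, 18, 17, 15, 44]


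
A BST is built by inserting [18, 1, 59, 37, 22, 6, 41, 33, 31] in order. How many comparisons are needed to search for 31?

Search path for 31: 18 -> 59 -> 37 -> 22 -> 33 -> 31
Found: True
Comparisons: 6


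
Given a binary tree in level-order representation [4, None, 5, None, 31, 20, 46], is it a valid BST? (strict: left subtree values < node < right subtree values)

Level-order array: [4, None, 5, None, 31, 20, 46]
Validate using subtree bounds (lo, hi): at each node, require lo < value < hi,
then recurse left with hi=value and right with lo=value.
Preorder trace (stopping at first violation):
  at node 4 with bounds (-inf, +inf): OK
  at node 5 with bounds (4, +inf): OK
  at node 31 with bounds (5, +inf): OK
  at node 20 with bounds (5, 31): OK
  at node 46 with bounds (31, +inf): OK
No violation found at any node.
Result: Valid BST


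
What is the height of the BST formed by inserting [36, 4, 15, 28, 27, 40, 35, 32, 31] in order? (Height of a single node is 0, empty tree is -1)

Insertion order: [36, 4, 15, 28, 27, 40, 35, 32, 31]
Tree (level-order array): [36, 4, 40, None, 15, None, None, None, 28, 27, 35, None, None, 32, None, 31]
Compute height bottom-up (empty subtree = -1):
  height(27) = 1 + max(-1, -1) = 0
  height(31) = 1 + max(-1, -1) = 0
  height(32) = 1 + max(0, -1) = 1
  height(35) = 1 + max(1, -1) = 2
  height(28) = 1 + max(0, 2) = 3
  height(15) = 1 + max(-1, 3) = 4
  height(4) = 1 + max(-1, 4) = 5
  height(40) = 1 + max(-1, -1) = 0
  height(36) = 1 + max(5, 0) = 6
Height = 6


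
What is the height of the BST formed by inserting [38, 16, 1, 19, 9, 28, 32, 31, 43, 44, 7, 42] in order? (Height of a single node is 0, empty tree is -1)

Insertion order: [38, 16, 1, 19, 9, 28, 32, 31, 43, 44, 7, 42]
Tree (level-order array): [38, 16, 43, 1, 19, 42, 44, None, 9, None, 28, None, None, None, None, 7, None, None, 32, None, None, 31]
Compute height bottom-up (empty subtree = -1):
  height(7) = 1 + max(-1, -1) = 0
  height(9) = 1 + max(0, -1) = 1
  height(1) = 1 + max(-1, 1) = 2
  height(31) = 1 + max(-1, -1) = 0
  height(32) = 1 + max(0, -1) = 1
  height(28) = 1 + max(-1, 1) = 2
  height(19) = 1 + max(-1, 2) = 3
  height(16) = 1 + max(2, 3) = 4
  height(42) = 1 + max(-1, -1) = 0
  height(44) = 1 + max(-1, -1) = 0
  height(43) = 1 + max(0, 0) = 1
  height(38) = 1 + max(4, 1) = 5
Height = 5


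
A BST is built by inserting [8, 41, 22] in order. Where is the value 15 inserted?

Starting tree (level order): [8, None, 41, 22]
Insertion path: 8 -> 41 -> 22
Result: insert 15 as left child of 22
Final tree (level order): [8, None, 41, 22, None, 15]


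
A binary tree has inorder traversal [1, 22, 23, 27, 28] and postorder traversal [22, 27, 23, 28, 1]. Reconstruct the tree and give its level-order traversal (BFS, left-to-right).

Inorder:   [1, 22, 23, 27, 28]
Postorder: [22, 27, 23, 28, 1]
Algorithm: postorder visits root last, so walk postorder right-to-left;
each value is the root of the current inorder slice — split it at that
value, recurse on the right subtree first, then the left.
Recursive splits:
  root=1; inorder splits into left=[], right=[22, 23, 27, 28]
  root=28; inorder splits into left=[22, 23, 27], right=[]
  root=23; inorder splits into left=[22], right=[27]
  root=27; inorder splits into left=[], right=[]
  root=22; inorder splits into left=[], right=[]
Reconstructed level-order: [1, 28, 23, 22, 27]


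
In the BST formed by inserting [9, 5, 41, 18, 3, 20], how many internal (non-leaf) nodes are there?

Tree built from: [9, 5, 41, 18, 3, 20]
Tree (level-order array): [9, 5, 41, 3, None, 18, None, None, None, None, 20]
Rule: An internal node has at least one child.
Per-node child counts:
  node 9: 2 child(ren)
  node 5: 1 child(ren)
  node 3: 0 child(ren)
  node 41: 1 child(ren)
  node 18: 1 child(ren)
  node 20: 0 child(ren)
Matching nodes: [9, 5, 41, 18]
Count of internal (non-leaf) nodes: 4


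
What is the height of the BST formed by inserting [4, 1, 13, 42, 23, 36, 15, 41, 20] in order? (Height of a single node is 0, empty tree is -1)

Insertion order: [4, 1, 13, 42, 23, 36, 15, 41, 20]
Tree (level-order array): [4, 1, 13, None, None, None, 42, 23, None, 15, 36, None, 20, None, 41]
Compute height bottom-up (empty subtree = -1):
  height(1) = 1 + max(-1, -1) = 0
  height(20) = 1 + max(-1, -1) = 0
  height(15) = 1 + max(-1, 0) = 1
  height(41) = 1 + max(-1, -1) = 0
  height(36) = 1 + max(-1, 0) = 1
  height(23) = 1 + max(1, 1) = 2
  height(42) = 1 + max(2, -1) = 3
  height(13) = 1 + max(-1, 3) = 4
  height(4) = 1 + max(0, 4) = 5
Height = 5


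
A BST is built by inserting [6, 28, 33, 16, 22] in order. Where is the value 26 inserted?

Starting tree (level order): [6, None, 28, 16, 33, None, 22]
Insertion path: 6 -> 28 -> 16 -> 22
Result: insert 26 as right child of 22
Final tree (level order): [6, None, 28, 16, 33, None, 22, None, None, None, 26]


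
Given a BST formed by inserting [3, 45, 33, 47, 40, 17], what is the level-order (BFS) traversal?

Tree insertion order: [3, 45, 33, 47, 40, 17]
Tree (level-order array): [3, None, 45, 33, 47, 17, 40]
BFS from the root, enqueuing left then right child of each popped node:
  queue [3] -> pop 3, enqueue [45], visited so far: [3]
  queue [45] -> pop 45, enqueue [33, 47], visited so far: [3, 45]
  queue [33, 47] -> pop 33, enqueue [17, 40], visited so far: [3, 45, 33]
  queue [47, 17, 40] -> pop 47, enqueue [none], visited so far: [3, 45, 33, 47]
  queue [17, 40] -> pop 17, enqueue [none], visited so far: [3, 45, 33, 47, 17]
  queue [40] -> pop 40, enqueue [none], visited so far: [3, 45, 33, 47, 17, 40]
Result: [3, 45, 33, 47, 17, 40]


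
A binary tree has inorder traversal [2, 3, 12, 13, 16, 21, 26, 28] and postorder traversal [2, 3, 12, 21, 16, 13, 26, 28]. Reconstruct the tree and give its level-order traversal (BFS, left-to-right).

Inorder:   [2, 3, 12, 13, 16, 21, 26, 28]
Postorder: [2, 3, 12, 21, 16, 13, 26, 28]
Algorithm: postorder visits root last, so walk postorder right-to-left;
each value is the root of the current inorder slice — split it at that
value, recurse on the right subtree first, then the left.
Recursive splits:
  root=28; inorder splits into left=[2, 3, 12, 13, 16, 21, 26], right=[]
  root=26; inorder splits into left=[2, 3, 12, 13, 16, 21], right=[]
  root=13; inorder splits into left=[2, 3, 12], right=[16, 21]
  root=16; inorder splits into left=[], right=[21]
  root=21; inorder splits into left=[], right=[]
  root=12; inorder splits into left=[2, 3], right=[]
  root=3; inorder splits into left=[2], right=[]
  root=2; inorder splits into left=[], right=[]
Reconstructed level-order: [28, 26, 13, 12, 16, 3, 21, 2]


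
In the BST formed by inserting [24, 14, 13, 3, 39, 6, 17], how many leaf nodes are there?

Tree built from: [24, 14, 13, 3, 39, 6, 17]
Tree (level-order array): [24, 14, 39, 13, 17, None, None, 3, None, None, None, None, 6]
Rule: A leaf has 0 children.
Per-node child counts:
  node 24: 2 child(ren)
  node 14: 2 child(ren)
  node 13: 1 child(ren)
  node 3: 1 child(ren)
  node 6: 0 child(ren)
  node 17: 0 child(ren)
  node 39: 0 child(ren)
Matching nodes: [6, 17, 39]
Count of leaf nodes: 3


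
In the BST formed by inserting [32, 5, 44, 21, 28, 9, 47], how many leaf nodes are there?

Tree built from: [32, 5, 44, 21, 28, 9, 47]
Tree (level-order array): [32, 5, 44, None, 21, None, 47, 9, 28]
Rule: A leaf has 0 children.
Per-node child counts:
  node 32: 2 child(ren)
  node 5: 1 child(ren)
  node 21: 2 child(ren)
  node 9: 0 child(ren)
  node 28: 0 child(ren)
  node 44: 1 child(ren)
  node 47: 0 child(ren)
Matching nodes: [9, 28, 47]
Count of leaf nodes: 3


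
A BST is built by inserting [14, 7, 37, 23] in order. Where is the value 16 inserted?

Starting tree (level order): [14, 7, 37, None, None, 23]
Insertion path: 14 -> 37 -> 23
Result: insert 16 as left child of 23
Final tree (level order): [14, 7, 37, None, None, 23, None, 16]


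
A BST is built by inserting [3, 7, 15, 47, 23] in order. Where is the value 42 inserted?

Starting tree (level order): [3, None, 7, None, 15, None, 47, 23]
Insertion path: 3 -> 7 -> 15 -> 47 -> 23
Result: insert 42 as right child of 23
Final tree (level order): [3, None, 7, None, 15, None, 47, 23, None, None, 42]


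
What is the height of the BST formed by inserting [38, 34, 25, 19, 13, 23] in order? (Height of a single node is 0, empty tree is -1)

Insertion order: [38, 34, 25, 19, 13, 23]
Tree (level-order array): [38, 34, None, 25, None, 19, None, 13, 23]
Compute height bottom-up (empty subtree = -1):
  height(13) = 1 + max(-1, -1) = 0
  height(23) = 1 + max(-1, -1) = 0
  height(19) = 1 + max(0, 0) = 1
  height(25) = 1 + max(1, -1) = 2
  height(34) = 1 + max(2, -1) = 3
  height(38) = 1 + max(3, -1) = 4
Height = 4


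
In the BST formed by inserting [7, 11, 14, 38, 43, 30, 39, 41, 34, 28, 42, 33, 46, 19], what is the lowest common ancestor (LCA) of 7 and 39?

Tree insertion order: [7, 11, 14, 38, 43, 30, 39, 41, 34, 28, 42, 33, 46, 19]
Tree (level-order array): [7, None, 11, None, 14, None, 38, 30, 43, 28, 34, 39, 46, 19, None, 33, None, None, 41, None, None, None, None, None, None, None, 42]
In a BST, the LCA of p=7, q=39 is the first node v on the
root-to-leaf path with p <= v <= q (go left if both < v, right if both > v).
Walk from root:
  at 7: 7 <= 7 <= 39, this is the LCA
LCA = 7


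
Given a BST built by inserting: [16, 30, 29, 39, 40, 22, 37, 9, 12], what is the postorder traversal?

Tree insertion order: [16, 30, 29, 39, 40, 22, 37, 9, 12]
Tree (level-order array): [16, 9, 30, None, 12, 29, 39, None, None, 22, None, 37, 40]
Postorder traversal: [12, 9, 22, 29, 37, 40, 39, 30, 16]


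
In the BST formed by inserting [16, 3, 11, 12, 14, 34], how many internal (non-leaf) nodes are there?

Tree built from: [16, 3, 11, 12, 14, 34]
Tree (level-order array): [16, 3, 34, None, 11, None, None, None, 12, None, 14]
Rule: An internal node has at least one child.
Per-node child counts:
  node 16: 2 child(ren)
  node 3: 1 child(ren)
  node 11: 1 child(ren)
  node 12: 1 child(ren)
  node 14: 0 child(ren)
  node 34: 0 child(ren)
Matching nodes: [16, 3, 11, 12]
Count of internal (non-leaf) nodes: 4


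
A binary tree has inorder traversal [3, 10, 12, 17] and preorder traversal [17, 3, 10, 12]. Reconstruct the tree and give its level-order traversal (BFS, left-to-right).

Inorder:  [3, 10, 12, 17]
Preorder: [17, 3, 10, 12]
Algorithm: preorder visits root first, so consume preorder in order;
for each root, split the current inorder slice at that value into
left-subtree inorder and right-subtree inorder, then recurse.
Recursive splits:
  root=17; inorder splits into left=[3, 10, 12], right=[]
  root=3; inorder splits into left=[], right=[10, 12]
  root=10; inorder splits into left=[], right=[12]
  root=12; inorder splits into left=[], right=[]
Reconstructed level-order: [17, 3, 10, 12]


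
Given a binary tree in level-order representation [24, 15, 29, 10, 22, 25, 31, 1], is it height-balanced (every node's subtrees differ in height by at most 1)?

Tree (level-order array): [24, 15, 29, 10, 22, 25, 31, 1]
Definition: a tree is height-balanced if, at every node, |h(left) - h(right)| <= 1 (empty subtree has height -1).
Bottom-up per-node check:
  node 1: h_left=-1, h_right=-1, diff=0 [OK], height=0
  node 10: h_left=0, h_right=-1, diff=1 [OK], height=1
  node 22: h_left=-1, h_right=-1, diff=0 [OK], height=0
  node 15: h_left=1, h_right=0, diff=1 [OK], height=2
  node 25: h_left=-1, h_right=-1, diff=0 [OK], height=0
  node 31: h_left=-1, h_right=-1, diff=0 [OK], height=0
  node 29: h_left=0, h_right=0, diff=0 [OK], height=1
  node 24: h_left=2, h_right=1, diff=1 [OK], height=3
All nodes satisfy the balance condition.
Result: Balanced
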